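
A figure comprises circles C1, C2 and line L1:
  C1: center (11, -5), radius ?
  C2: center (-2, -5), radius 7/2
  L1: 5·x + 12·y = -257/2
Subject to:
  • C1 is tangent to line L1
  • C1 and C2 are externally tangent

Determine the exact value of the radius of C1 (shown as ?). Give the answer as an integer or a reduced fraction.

19/2

1. [C1‖L1]  r_C1² − 361/4 = 0  ⇒  r_C1 = 19/2 (r>0 drops 1)
2. [ext C1·C2]  r_C1² + 7r_C1 − 627/4 = 0  ⇒  r_C1 = 19/2 (r>0 drops 1)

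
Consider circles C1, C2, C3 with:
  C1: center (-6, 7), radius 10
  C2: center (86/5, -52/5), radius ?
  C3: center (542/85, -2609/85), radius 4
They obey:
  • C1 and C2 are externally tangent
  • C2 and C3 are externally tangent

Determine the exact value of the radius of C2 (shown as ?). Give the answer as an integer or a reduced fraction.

19

1. [ext C1·C2]  r_C2² + 20r_C2 − 741 = 0  ⇒  r_C2 = 19 (r>0 drops 1)
2. [ext C2·C3]  r_C2² + 8r_C2 − 513 = 0  ⇒  r_C2 = 19 (r>0 drops 1)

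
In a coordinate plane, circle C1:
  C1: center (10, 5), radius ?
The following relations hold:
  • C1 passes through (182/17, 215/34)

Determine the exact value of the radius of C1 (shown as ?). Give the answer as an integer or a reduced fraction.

1. [C1∋P]  r_C1² − 9/4 = 0  ⇒  r_C1 = 3/2 (r>0 drops 1)

3/2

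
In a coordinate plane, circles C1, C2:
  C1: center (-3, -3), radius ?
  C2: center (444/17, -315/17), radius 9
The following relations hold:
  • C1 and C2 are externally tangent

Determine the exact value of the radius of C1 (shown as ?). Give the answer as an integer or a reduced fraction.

24

1. [ext C1·C2]  r_C1² + 18r_C1 − 1008 = 0  ⇒  r_C1 = 24 (r>0 drops 1)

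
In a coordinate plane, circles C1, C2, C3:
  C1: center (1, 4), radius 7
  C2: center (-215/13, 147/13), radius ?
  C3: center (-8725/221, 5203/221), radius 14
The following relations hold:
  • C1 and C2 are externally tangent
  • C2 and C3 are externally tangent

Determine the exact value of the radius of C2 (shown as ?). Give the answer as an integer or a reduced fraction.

1. [ext C1·C2]  r_C2² + 14r_C2 − 312 = 0  ⇒  r_C2 = 12 (r>0 drops 1)
2. [ext C2·C3]  r_C2² + 28r_C2 − 480 = 0  ⇒  r_C2 = 12 (r>0 drops 1)

12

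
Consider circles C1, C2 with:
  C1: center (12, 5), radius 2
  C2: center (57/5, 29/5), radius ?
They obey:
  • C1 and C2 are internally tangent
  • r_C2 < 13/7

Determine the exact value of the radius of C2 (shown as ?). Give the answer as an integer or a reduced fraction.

1. [int C1,C2]  r_C2² − 4r_C2 + 3 = 0  ⇒  r_C2 = 1 or 3
2. given r_C2 < 13/7: keep 1

1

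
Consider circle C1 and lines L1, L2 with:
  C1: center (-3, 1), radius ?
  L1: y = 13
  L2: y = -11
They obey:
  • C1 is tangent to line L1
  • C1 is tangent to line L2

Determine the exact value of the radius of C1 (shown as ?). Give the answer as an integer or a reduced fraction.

1. [C1‖L1]  r_C1² − 144 = 0  ⇒  r_C1 = 12 (r>0 drops 1)
2. [C1‖L2]  r_C1² − 144 = 0  ⇒  r_C1 = 12 (r>0 drops 1)

12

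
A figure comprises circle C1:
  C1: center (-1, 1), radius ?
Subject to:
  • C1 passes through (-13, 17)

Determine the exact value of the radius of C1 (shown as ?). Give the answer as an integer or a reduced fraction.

1. [C1∋P]  r_C1² − 400 = 0  ⇒  r_C1 = 20 (r>0 drops 1)

20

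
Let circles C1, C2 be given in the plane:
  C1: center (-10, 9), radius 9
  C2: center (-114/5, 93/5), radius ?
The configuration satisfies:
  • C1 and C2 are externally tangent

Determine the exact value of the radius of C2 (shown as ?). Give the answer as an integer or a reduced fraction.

7

1. [ext C1·C2]  r_C2² + 18r_C2 − 175 = 0  ⇒  r_C2 = 7 (r>0 drops 1)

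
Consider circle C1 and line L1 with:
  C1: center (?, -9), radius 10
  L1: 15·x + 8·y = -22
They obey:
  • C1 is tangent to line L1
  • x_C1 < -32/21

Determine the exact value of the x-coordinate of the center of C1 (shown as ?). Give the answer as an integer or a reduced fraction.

1. [C1‖L1]  x_C1² − (20/3)x_C1 − 352/3 = 0  ⇒  x_C1 = -8 or 44/3
2. given x_C1 < -32/21: keep -8

-8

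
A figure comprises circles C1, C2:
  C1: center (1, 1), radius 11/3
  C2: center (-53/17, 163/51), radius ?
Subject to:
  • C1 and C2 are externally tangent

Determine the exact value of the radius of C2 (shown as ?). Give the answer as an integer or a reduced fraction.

1. [ext C1·C2]  r_C2² + (22/3)r_C2 − 25/3 = 0  ⇒  r_C2 = 1 (r>0 drops 1)

1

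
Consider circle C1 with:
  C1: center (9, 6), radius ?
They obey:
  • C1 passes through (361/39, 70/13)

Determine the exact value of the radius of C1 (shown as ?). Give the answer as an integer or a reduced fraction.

1. [C1∋P]  r_C1² − 4/9 = 0  ⇒  r_C1 = 2/3 (r>0 drops 1)

2/3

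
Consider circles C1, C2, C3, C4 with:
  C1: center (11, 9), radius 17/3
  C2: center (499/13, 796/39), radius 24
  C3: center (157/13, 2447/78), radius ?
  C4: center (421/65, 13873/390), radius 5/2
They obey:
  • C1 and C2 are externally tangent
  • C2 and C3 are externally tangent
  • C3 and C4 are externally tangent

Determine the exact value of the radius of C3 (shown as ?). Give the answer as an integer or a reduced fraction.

9/2

1. [ext C2·C3]  r_C3² + 48r_C3 − 945/4 = 0  ⇒  r_C3 = 9/2 (r>0 drops 1)
2. [ext C3·C4]  r_C3² + 5r_C3 − 171/4 = 0  ⇒  r_C3 = 9/2 (r>0 drops 1)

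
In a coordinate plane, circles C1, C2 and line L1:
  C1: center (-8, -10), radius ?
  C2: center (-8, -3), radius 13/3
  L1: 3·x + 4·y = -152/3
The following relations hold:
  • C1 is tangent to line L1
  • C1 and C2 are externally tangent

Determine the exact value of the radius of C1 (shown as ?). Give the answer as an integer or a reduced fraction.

8/3

1. [C1‖L1]  r_C1² − 64/9 = 0  ⇒  r_C1 = 8/3 (r>0 drops 1)
2. [ext C1·C2]  r_C1² + (26/3)r_C1 − 272/9 = 0  ⇒  r_C1 = 8/3 (r>0 drops 1)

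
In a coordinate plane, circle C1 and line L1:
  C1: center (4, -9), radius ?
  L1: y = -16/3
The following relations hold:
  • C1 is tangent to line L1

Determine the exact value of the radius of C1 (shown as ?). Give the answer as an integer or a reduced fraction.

11/3

1. [C1‖L1]  r_C1² − 121/9 = 0  ⇒  r_C1 = 11/3 (r>0 drops 1)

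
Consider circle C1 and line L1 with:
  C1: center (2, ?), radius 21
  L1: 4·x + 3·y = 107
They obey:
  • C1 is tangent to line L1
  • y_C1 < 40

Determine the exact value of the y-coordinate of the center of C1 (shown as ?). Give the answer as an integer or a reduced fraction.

-2

1. [C1‖L1]  y_C1² − 66y_C1 − 136 = 0  ⇒  y_C1 = -2 or 68
2. given y_C1 < 40: keep -2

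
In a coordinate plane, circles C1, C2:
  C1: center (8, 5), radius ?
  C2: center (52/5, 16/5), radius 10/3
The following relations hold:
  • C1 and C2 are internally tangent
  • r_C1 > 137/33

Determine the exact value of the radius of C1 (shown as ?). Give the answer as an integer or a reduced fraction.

19/3

1. [int C1,C2]  r_C1² − (20/3)r_C1 + 19/9 = 0  ⇒  r_C1 = 1/3 or 19/3
2. given r_C1 > 137/33: keep 19/3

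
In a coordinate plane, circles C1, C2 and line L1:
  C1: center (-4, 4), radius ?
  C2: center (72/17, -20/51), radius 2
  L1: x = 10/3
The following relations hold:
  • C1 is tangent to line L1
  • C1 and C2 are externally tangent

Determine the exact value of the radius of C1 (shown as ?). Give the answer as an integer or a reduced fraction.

22/3

1. [C1‖L1]  r_C1² − 484/9 = 0  ⇒  r_C1 = 22/3 (r>0 drops 1)
2. [ext C1·C2]  r_C1² + 4r_C1 − 748/9 = 0  ⇒  r_C1 = 22/3 (r>0 drops 1)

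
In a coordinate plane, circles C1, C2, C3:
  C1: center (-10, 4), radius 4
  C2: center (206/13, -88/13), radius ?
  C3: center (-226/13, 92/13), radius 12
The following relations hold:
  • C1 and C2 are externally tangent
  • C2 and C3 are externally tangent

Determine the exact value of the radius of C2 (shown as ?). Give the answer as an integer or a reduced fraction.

24

1. [ext C1·C2]  r_C2² + 8r_C2 − 768 = 0  ⇒  r_C2 = 24 (r>0 drops 1)
2. [ext C2·C3]  r_C2² + 24r_C2 − 1152 = 0  ⇒  r_C2 = 24 (r>0 drops 1)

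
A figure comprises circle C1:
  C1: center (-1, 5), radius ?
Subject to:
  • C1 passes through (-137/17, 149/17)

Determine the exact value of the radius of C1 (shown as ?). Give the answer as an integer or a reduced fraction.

1. [C1∋P]  r_C1² − 64 = 0  ⇒  r_C1 = 8 (r>0 drops 1)

8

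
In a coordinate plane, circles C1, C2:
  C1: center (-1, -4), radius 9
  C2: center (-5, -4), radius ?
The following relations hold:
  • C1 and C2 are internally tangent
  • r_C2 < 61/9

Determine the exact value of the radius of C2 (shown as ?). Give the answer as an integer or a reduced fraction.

5

1. [int C1,C2]  r_C2² − 18r_C2 + 65 = 0  ⇒  r_C2 = 5 or 13
2. given r_C2 < 61/9: keep 5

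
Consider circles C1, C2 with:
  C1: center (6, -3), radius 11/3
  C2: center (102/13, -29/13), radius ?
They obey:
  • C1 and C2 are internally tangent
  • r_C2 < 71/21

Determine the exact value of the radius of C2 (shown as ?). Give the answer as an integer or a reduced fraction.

5/3

1. [int C1,C2]  r_C2² − (22/3)r_C2 + 85/9 = 0  ⇒  r_C2 = 5/3 or 17/3
2. given r_C2 < 71/21: keep 5/3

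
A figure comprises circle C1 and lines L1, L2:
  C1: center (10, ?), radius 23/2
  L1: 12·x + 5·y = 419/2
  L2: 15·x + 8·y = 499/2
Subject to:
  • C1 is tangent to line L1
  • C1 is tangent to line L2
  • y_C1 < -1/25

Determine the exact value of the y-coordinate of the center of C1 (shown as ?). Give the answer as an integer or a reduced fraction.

1. [C1‖L1]  y_C1² − (179/5)y_C1 − 2868/5 = 0  ⇒  y_C1 = -12 or 239/5
2. [C1‖L2]  y_C1² − (199/8)y_C1 − 885/2 = 0  ⇒  y_C1 = -12 or 295/8

-12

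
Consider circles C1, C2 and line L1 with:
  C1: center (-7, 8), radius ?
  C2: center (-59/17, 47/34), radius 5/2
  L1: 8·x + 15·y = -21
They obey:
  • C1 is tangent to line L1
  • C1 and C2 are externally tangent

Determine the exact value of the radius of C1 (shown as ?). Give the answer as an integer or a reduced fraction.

1. [C1‖L1]  r_C1² − 25 = 0  ⇒  r_C1 = 5 (r>0 drops 1)
2. [ext C1·C2]  r_C1² + 5r_C1 − 50 = 0  ⇒  r_C1 = 5 (r>0 drops 1)

5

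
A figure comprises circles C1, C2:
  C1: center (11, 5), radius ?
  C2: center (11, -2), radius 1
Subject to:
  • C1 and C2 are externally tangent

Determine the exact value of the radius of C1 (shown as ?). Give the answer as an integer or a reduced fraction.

6

1. [ext C1·C2]  r_C1² + 2r_C1 − 48 = 0  ⇒  r_C1 = 6 (r>0 drops 1)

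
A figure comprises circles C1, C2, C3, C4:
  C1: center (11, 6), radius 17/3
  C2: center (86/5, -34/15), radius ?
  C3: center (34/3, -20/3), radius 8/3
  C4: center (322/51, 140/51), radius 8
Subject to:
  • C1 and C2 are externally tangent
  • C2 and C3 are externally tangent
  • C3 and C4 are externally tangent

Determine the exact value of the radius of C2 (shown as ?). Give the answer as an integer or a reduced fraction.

1. [ext C1·C2]  r_C2² + (34/3)r_C2 − 224/3 = 0  ⇒  r_C2 = 14/3 (r>0 drops 1)
2. [ext C2·C3]  r_C2² + (16/3)r_C2 − 140/3 = 0  ⇒  r_C2 = 14/3 (r>0 drops 1)

14/3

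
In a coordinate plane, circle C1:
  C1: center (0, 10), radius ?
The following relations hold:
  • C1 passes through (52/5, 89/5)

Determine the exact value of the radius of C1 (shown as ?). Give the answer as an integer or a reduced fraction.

13

1. [C1∋P]  r_C1² − 169 = 0  ⇒  r_C1 = 13 (r>0 drops 1)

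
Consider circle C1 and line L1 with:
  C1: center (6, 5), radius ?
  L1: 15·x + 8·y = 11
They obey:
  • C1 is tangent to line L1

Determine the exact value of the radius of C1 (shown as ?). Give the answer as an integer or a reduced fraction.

7

1. [C1‖L1]  r_C1² − 49 = 0  ⇒  r_C1 = 7 (r>0 drops 1)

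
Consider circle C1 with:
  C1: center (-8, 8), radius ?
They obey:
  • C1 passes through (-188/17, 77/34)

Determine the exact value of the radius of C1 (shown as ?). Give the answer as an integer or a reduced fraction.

13/2

1. [C1∋P]  r_C1² − 169/4 = 0  ⇒  r_C1 = 13/2 (r>0 drops 1)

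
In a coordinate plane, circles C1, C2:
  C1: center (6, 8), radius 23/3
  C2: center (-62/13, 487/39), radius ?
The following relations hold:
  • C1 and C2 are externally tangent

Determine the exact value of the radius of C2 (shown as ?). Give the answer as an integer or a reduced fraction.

1. [ext C1·C2]  r_C2² + (46/3)r_C2 − 232/3 = 0  ⇒  r_C2 = 4 (r>0 drops 1)

4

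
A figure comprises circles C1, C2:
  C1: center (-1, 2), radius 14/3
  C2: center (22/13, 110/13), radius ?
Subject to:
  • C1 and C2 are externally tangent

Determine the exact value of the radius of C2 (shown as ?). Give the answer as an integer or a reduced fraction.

1. [ext C1·C2]  r_C2² + (28/3)r_C2 − 245/9 = 0  ⇒  r_C2 = 7/3 (r>0 drops 1)

7/3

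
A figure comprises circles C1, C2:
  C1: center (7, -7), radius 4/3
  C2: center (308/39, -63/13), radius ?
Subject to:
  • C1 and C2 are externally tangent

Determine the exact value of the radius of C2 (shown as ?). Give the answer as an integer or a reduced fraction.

1

1. [ext C1·C2]  r_C2² + (8/3)r_C2 − 11/3 = 0  ⇒  r_C2 = 1 (r>0 drops 1)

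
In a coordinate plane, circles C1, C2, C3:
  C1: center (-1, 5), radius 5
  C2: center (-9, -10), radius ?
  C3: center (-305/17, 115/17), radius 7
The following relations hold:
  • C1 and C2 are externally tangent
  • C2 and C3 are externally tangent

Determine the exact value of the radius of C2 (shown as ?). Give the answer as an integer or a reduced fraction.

12

1. [ext C1·C2]  r_C2² + 10r_C2 − 264 = 0  ⇒  r_C2 = 12 (r>0 drops 1)
2. [ext C2·C3]  r_C2² + 14r_C2 − 312 = 0  ⇒  r_C2 = 12 (r>0 drops 1)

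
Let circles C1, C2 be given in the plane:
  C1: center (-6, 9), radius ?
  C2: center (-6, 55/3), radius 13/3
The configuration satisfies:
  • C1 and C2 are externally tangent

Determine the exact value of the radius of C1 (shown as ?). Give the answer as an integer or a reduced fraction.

1. [ext C1·C2]  r_C1² + (26/3)r_C1 − 205/3 = 0  ⇒  r_C1 = 5 (r>0 drops 1)

5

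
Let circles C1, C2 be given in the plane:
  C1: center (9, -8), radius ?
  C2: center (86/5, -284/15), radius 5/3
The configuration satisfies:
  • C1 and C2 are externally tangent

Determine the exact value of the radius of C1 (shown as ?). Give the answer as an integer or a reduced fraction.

1. [ext C1·C2]  r_C1² + (10/3)r_C1 − 184 = 0  ⇒  r_C1 = 12 (r>0 drops 1)

12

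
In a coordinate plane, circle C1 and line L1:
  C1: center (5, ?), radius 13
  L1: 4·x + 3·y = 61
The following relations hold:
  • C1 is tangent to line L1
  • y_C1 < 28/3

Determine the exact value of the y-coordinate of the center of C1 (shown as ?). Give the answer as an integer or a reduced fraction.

1. [C1‖L1]  y_C1² − (82/3)y_C1 − 848/3 = 0  ⇒  y_C1 = -8 or 106/3
2. given y_C1 < 28/3: keep -8

-8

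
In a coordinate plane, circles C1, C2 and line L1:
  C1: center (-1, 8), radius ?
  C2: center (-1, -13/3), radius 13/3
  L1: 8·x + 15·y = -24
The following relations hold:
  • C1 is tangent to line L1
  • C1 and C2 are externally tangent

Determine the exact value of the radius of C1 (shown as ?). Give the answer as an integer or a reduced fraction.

8

1. [C1‖L1]  r_C1² − 64 = 0  ⇒  r_C1 = 8 (r>0 drops 1)
2. [ext C1·C2]  r_C1² + (26/3)r_C1 − 400/3 = 0  ⇒  r_C1 = 8 (r>0 drops 1)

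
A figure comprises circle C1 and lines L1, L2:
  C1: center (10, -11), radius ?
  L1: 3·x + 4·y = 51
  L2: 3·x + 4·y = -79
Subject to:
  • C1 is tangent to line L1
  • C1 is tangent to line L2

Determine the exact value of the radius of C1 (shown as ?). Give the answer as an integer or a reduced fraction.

13

1. [C1‖L1]  r_C1² − 169 = 0  ⇒  r_C1 = 13 (r>0 drops 1)
2. [C1‖L2]  r_C1² − 169 = 0  ⇒  r_C1 = 13 (r>0 drops 1)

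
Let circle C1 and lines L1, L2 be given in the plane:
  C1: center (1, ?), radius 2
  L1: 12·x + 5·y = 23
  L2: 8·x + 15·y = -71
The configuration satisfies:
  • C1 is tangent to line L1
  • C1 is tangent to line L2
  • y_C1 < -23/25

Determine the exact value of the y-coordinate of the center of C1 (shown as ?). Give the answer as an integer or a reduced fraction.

1. [C1‖L1]  y_C1² − (22/5)y_C1 − 111/5 = 0  ⇒  y_C1 = -3 or 37/5
2. [C1‖L2]  y_C1² + (158/15)y_C1 + 113/5 = 0  ⇒  y_C1 = -113/15 or -3

-3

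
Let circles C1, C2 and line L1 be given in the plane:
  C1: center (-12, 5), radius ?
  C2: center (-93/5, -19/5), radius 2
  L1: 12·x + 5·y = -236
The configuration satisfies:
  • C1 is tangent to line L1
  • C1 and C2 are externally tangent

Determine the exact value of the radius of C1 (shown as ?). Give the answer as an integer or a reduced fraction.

9

1. [C1‖L1]  r_C1² − 81 = 0  ⇒  r_C1 = 9 (r>0 drops 1)
2. [ext C1·C2]  r_C1² + 4r_C1 − 117 = 0  ⇒  r_C1 = 9 (r>0 drops 1)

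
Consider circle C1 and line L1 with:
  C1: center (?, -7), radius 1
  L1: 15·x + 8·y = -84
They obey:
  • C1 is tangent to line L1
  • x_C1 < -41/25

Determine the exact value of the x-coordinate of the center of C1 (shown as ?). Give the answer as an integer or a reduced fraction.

-3

1. [C1‖L1]  x_C1² + (56/15)x_C1 + 11/5 = 0  ⇒  x_C1 = -3 or -11/15
2. given x_C1 < -41/25: keep -3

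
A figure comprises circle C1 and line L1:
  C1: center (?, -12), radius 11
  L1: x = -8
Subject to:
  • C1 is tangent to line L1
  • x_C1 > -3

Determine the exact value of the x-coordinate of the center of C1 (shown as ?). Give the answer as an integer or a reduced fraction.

3

1. [C1‖L1]  x_C1² + 16x_C1 − 57 = 0  ⇒  x_C1 = -19 or 3
2. given x_C1 > -3: keep 3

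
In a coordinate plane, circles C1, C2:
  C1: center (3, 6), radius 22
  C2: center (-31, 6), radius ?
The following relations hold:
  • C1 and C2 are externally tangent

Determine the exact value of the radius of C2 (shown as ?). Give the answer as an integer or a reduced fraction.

12

1. [ext C1·C2]  r_C2² + 44r_C2 − 672 = 0  ⇒  r_C2 = 12 (r>0 drops 1)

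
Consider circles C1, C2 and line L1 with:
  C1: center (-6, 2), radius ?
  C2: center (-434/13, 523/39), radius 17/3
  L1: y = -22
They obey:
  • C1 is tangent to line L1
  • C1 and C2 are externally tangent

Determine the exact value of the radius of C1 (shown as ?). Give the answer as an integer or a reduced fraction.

1. [C1‖L1]  r_C1² − 576 = 0  ⇒  r_C1 = 24 (r>0 drops 1)
2. [ext C1·C2]  r_C1² + (34/3)r_C1 − 848 = 0  ⇒  r_C1 = 24 (r>0 drops 1)

24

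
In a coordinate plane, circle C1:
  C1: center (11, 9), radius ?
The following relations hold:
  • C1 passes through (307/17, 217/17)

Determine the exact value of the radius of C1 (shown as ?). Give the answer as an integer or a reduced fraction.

1. [C1∋P]  r_C1² − 64 = 0  ⇒  r_C1 = 8 (r>0 drops 1)

8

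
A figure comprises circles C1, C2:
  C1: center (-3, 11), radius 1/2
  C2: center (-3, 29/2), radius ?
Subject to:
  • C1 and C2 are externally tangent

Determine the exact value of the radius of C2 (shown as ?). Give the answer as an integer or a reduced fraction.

1. [ext C1·C2]  r_C2² + 1r_C2 − 12 = 0  ⇒  r_C2 = 3 (r>0 drops 1)

3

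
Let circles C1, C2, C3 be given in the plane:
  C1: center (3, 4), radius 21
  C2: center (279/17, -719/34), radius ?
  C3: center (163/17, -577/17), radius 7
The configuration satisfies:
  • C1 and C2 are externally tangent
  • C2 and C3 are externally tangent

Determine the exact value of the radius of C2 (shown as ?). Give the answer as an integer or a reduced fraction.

1. [ext C1·C2]  r_C2² + 42r_C2 − 1485/4 = 0  ⇒  r_C2 = 15/2 (r>0 drops 1)
2. [ext C2·C3]  r_C2² + 14r_C2 − 645/4 = 0  ⇒  r_C2 = 15/2 (r>0 drops 1)

15/2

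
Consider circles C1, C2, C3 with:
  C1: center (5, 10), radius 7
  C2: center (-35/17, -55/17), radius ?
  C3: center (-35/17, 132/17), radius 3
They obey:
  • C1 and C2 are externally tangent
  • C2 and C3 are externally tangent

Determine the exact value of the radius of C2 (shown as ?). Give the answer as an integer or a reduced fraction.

8

1. [ext C1·C2]  r_C2² + 14r_C2 − 176 = 0  ⇒  r_C2 = 8 (r>0 drops 1)
2. [ext C2·C3]  r_C2² + 6r_C2 − 112 = 0  ⇒  r_C2 = 8 (r>0 drops 1)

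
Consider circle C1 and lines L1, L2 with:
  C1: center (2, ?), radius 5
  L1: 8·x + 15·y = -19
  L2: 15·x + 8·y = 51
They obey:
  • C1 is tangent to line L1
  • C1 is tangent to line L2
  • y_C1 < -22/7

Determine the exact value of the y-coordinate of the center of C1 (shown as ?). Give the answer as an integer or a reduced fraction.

-8

1. [C1‖L1]  y_C1² + (14/3)y_C1 − 80/3 = 0  ⇒  y_C1 = -8 or 10/3
2. [C1‖L2]  y_C1² − (21/4)y_C1 − 106 = 0  ⇒  y_C1 = -8 or 53/4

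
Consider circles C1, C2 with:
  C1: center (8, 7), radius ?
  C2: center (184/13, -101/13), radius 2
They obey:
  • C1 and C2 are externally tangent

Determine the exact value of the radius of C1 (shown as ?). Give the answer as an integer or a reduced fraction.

1. [ext C1·C2]  r_C1² + 4r_C1 − 252 = 0  ⇒  r_C1 = 14 (r>0 drops 1)

14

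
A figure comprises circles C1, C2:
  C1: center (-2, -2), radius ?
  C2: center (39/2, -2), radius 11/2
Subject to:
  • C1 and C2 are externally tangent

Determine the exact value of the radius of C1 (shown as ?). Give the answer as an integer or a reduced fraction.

16

1. [ext C1·C2]  r_C1² + 11r_C1 − 432 = 0  ⇒  r_C1 = 16 (r>0 drops 1)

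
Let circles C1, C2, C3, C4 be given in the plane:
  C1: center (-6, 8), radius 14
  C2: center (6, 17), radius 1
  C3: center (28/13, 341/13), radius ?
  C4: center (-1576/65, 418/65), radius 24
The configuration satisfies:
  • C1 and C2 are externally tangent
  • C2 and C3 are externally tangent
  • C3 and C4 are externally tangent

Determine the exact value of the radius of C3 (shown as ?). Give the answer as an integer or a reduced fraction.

9

1. [ext C2·C3]  r_C3² + 2r_C3 − 99 = 0  ⇒  r_C3 = 9 (r>0 drops 1)
2. [ext C3·C4]  r_C3² + 48r_C3 − 513 = 0  ⇒  r_C3 = 9 (r>0 drops 1)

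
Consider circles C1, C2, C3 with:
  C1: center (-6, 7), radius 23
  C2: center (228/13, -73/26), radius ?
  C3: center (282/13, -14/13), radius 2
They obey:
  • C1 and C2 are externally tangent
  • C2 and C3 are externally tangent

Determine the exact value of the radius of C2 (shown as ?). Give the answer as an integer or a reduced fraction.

5/2

1. [ext C1·C2]  r_C2² + 46r_C2 − 485/4 = 0  ⇒  r_C2 = 5/2 (r>0 drops 1)
2. [ext C2·C3]  r_C2² + 4r_C2 − 65/4 = 0  ⇒  r_C2 = 5/2 (r>0 drops 1)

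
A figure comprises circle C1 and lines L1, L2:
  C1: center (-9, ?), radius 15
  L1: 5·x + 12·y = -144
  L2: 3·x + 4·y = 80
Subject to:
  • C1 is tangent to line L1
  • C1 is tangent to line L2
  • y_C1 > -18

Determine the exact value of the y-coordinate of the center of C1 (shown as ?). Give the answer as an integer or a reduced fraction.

8

1. [C1‖L1]  y_C1² + (33/2)y_C1 − 196 = 0  ⇒  y_C1 = -49/2 or 8
2. [C1‖L2]  y_C1² − (107/2)y_C1 + 364 = 0  ⇒  y_C1 = 8 or 91/2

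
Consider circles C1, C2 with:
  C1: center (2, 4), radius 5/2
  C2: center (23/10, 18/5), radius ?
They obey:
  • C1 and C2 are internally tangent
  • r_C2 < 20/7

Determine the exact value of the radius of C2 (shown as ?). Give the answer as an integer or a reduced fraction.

1. [int C1,C2]  r_C2² − 5r_C2 + 6 = 0  ⇒  r_C2 = 2 or 3
2. given r_C2 < 20/7: keep 2

2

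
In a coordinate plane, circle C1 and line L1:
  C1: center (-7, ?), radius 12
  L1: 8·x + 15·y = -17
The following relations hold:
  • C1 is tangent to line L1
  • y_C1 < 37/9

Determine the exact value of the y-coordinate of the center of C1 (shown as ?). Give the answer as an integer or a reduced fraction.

-11

1. [C1‖L1]  y_C1² − (26/5)y_C1 − 891/5 = 0  ⇒  y_C1 = -11 or 81/5
2. given y_C1 < 37/9: keep -11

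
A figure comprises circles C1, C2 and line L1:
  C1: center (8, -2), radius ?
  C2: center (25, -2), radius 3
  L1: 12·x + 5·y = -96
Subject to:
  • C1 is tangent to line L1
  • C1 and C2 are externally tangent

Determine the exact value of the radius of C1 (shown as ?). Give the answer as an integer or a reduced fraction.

1. [C1‖L1]  r_C1² − 196 = 0  ⇒  r_C1 = 14 (r>0 drops 1)
2. [ext C1·C2]  r_C1² + 6r_C1 − 280 = 0  ⇒  r_C1 = 14 (r>0 drops 1)

14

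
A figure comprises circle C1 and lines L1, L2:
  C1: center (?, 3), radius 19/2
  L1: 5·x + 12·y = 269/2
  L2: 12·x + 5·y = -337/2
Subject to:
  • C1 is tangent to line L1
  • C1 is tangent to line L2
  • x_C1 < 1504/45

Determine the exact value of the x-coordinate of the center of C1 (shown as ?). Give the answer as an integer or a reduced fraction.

-5

1. [C1‖L1]  x_C1² − (197/5)x_C1 − 222 = 0  ⇒  x_C1 = -5 or 222/5
2. [C1‖L2]  x_C1² + (367/12)x_C1 + 1535/12 = 0  ⇒  x_C1 = -307/12 or -5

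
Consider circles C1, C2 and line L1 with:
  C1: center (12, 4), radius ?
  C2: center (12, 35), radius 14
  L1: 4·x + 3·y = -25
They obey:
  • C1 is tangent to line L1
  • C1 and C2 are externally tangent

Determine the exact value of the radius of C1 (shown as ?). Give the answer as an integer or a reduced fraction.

17

1. [C1‖L1]  r_C1² − 289 = 0  ⇒  r_C1 = 17 (r>0 drops 1)
2. [ext C1·C2]  r_C1² + 28r_C1 − 765 = 0  ⇒  r_C1 = 17 (r>0 drops 1)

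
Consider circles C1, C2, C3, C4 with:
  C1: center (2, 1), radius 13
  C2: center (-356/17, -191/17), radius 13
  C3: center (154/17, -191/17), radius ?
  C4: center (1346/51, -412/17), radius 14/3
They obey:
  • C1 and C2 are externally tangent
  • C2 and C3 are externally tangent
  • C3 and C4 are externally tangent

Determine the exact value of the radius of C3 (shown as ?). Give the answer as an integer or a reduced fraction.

1. [ext C2·C3]  r_C3² + 26r_C3 − 731 = 0  ⇒  r_C3 = 17 (r>0 drops 1)
2. [ext C3·C4]  r_C3² + (28/3)r_C3 − 1343/3 = 0  ⇒  r_C3 = 17 (r>0 drops 1)

17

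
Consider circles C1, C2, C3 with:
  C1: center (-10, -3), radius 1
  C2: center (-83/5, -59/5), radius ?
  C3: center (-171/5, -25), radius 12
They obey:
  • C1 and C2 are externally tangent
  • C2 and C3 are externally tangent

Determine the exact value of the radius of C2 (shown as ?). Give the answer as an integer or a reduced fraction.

1. [ext C1·C2]  r_C2² + 2r_C2 − 120 = 0  ⇒  r_C2 = 10 (r>0 drops 1)
2. [ext C2·C3]  r_C2² + 24r_C2 − 340 = 0  ⇒  r_C2 = 10 (r>0 drops 1)

10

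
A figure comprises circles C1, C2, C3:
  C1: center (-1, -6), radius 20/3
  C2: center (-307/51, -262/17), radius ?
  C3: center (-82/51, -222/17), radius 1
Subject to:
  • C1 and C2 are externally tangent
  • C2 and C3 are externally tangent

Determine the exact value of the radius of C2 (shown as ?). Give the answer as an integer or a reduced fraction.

1. [ext C1·C2]  r_C2² + (40/3)r_C2 − 208/3 = 0  ⇒  r_C2 = 4 (r>0 drops 1)
2. [ext C2·C3]  r_C2² + 2r_C2 − 24 = 0  ⇒  r_C2 = 4 (r>0 drops 1)

4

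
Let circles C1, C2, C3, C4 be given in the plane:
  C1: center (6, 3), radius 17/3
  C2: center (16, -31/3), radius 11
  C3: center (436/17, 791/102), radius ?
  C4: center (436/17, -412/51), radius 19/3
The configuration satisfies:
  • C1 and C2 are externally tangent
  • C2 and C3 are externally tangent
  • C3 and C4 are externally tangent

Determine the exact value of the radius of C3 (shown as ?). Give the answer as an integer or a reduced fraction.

1. [ext C2·C3]  r_C3² + 22r_C3 − 1197/4 = 0  ⇒  r_C3 = 19/2 (r>0 drops 1)
2. [ext C3·C4]  r_C3² + (38/3)r_C3 − 2527/12 = 0  ⇒  r_C3 = 19/2 (r>0 drops 1)

19/2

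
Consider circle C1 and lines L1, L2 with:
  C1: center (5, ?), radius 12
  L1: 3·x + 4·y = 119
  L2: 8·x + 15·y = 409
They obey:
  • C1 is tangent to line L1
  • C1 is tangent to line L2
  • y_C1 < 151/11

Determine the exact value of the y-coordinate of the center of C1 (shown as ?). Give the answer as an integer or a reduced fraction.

11

1. [C1‖L1]  y_C1² − 52y_C1 + 451 = 0  ⇒  y_C1 = 11 or 41
2. [C1‖L2]  y_C1² − (246/5)y_C1 + 2101/5 = 0  ⇒  y_C1 = 11 or 191/5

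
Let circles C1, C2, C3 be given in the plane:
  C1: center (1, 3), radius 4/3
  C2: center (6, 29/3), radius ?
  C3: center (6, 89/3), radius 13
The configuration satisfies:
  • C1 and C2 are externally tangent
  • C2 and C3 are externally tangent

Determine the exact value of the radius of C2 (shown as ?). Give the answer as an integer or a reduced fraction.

1. [ext C1·C2]  r_C2² + (8/3)r_C2 − 203/3 = 0  ⇒  r_C2 = 7 (r>0 drops 1)
2. [ext C2·C3]  r_C2² + 26r_C2 − 231 = 0  ⇒  r_C2 = 7 (r>0 drops 1)

7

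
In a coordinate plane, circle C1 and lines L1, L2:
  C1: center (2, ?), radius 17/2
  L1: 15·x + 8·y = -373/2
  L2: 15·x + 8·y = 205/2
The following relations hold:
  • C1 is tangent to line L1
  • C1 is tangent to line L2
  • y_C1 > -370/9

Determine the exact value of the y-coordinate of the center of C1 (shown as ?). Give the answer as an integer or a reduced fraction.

1. [C1‖L1]  y_C1² + (433/8)y_C1 + 3249/8 = 0  ⇒  y_C1 = -361/8 or -9
2. [C1‖L2]  y_C1² − (145/8)y_C1 − 1953/8 = 0  ⇒  y_C1 = -9 or 217/8

-9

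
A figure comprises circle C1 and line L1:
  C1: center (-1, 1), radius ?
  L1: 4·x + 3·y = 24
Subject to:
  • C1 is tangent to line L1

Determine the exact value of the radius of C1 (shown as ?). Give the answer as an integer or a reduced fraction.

5

1. [C1‖L1]  r_C1² − 25 = 0  ⇒  r_C1 = 5 (r>0 drops 1)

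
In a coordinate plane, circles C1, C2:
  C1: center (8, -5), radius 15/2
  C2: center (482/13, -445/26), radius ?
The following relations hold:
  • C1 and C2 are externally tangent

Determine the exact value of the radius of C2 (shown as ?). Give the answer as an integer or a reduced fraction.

24

1. [ext C1·C2]  r_C2² + 15r_C2 − 936 = 0  ⇒  r_C2 = 24 (r>0 drops 1)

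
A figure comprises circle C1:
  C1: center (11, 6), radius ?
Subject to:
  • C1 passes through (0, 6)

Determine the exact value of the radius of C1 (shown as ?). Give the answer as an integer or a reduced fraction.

1. [C1∋P]  r_C1² − 121 = 0  ⇒  r_C1 = 11 (r>0 drops 1)

11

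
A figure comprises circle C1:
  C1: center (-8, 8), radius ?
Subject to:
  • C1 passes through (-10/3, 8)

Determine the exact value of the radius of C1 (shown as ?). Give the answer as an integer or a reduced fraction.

1. [C1∋P]  r_C1² − 196/9 = 0  ⇒  r_C1 = 14/3 (r>0 drops 1)

14/3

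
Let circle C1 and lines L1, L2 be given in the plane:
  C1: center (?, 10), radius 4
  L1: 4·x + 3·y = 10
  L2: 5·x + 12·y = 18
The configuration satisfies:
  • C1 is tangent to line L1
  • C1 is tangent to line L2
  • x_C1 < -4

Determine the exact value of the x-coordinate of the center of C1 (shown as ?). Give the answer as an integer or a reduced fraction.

1. [C1‖L1]  x_C1² + 10x_C1 = 0  ⇒  x_C1 = -10 or 0
2. [C1‖L2]  x_C1² + (204/5)x_C1 + 308 = 0  ⇒  x_C1 = -154/5 or -10

-10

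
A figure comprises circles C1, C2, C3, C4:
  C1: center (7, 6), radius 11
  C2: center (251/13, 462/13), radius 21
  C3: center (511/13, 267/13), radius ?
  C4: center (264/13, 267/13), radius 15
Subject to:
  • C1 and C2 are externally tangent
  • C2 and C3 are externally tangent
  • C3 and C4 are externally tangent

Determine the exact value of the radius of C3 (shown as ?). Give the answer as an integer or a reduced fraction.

1. [ext C2·C3]  r_C3² + 42r_C3 − 184 = 0  ⇒  r_C3 = 4 (r>0 drops 1)
2. [ext C3·C4]  r_C3² + 30r_C3 − 136 = 0  ⇒  r_C3 = 4 (r>0 drops 1)

4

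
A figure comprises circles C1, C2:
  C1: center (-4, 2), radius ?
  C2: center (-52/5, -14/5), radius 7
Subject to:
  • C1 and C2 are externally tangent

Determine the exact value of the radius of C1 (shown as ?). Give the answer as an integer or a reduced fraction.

1. [ext C1·C2]  r_C1² + 14r_C1 − 15 = 0  ⇒  r_C1 = 1 (r>0 drops 1)

1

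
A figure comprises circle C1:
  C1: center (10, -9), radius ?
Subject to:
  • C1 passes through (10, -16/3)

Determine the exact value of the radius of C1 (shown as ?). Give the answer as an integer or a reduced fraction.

11/3

1. [C1∋P]  r_C1² − 121/9 = 0  ⇒  r_C1 = 11/3 (r>0 drops 1)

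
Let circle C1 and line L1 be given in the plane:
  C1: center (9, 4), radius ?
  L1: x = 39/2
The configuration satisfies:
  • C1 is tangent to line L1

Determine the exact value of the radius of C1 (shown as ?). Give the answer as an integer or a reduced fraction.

21/2

1. [C1‖L1]  r_C1² − 441/4 = 0  ⇒  r_C1 = 21/2 (r>0 drops 1)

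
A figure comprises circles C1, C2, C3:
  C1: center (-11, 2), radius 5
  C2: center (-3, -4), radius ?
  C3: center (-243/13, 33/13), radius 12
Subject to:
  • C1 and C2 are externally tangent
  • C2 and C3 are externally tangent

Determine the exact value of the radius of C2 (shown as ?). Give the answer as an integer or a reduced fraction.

1. [ext C1·C2]  r_C2² + 10r_C2 − 75 = 0  ⇒  r_C2 = 5 (r>0 drops 1)
2. [ext C2·C3]  r_C2² + 24r_C2 − 145 = 0  ⇒  r_C2 = 5 (r>0 drops 1)

5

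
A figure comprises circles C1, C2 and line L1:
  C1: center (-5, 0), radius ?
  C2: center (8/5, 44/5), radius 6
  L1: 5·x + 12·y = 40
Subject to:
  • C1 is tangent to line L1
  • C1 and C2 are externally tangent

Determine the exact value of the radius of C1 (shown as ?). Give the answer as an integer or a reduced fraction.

1. [C1‖L1]  r_C1² − 25 = 0  ⇒  r_C1 = 5 (r>0 drops 1)
2. [ext C1·C2]  r_C1² + 12r_C1 − 85 = 0  ⇒  r_C1 = 5 (r>0 drops 1)

5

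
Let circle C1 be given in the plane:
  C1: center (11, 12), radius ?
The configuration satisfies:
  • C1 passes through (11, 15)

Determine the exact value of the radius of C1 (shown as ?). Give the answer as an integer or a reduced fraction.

3

1. [C1∋P]  r_C1² − 9 = 0  ⇒  r_C1 = 3 (r>0 drops 1)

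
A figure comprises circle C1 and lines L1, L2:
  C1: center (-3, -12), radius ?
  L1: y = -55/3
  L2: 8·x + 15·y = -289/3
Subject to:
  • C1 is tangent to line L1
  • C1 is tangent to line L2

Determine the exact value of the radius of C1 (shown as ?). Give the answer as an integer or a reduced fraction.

1. [C1‖L1]  r_C1² − 361/9 = 0  ⇒  r_C1 = 19/3 (r>0 drops 1)
2. [C1‖L2]  r_C1² − 361/9 = 0  ⇒  r_C1 = 19/3 (r>0 drops 1)

19/3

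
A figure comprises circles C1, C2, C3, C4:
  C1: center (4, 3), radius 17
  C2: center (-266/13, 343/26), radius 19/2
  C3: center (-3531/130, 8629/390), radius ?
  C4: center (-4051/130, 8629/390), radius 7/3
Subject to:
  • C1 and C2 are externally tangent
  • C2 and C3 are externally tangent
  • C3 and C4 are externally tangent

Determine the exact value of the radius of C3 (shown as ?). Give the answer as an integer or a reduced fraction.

5/3

1. [ext C2·C3]  r_C3² + 19r_C3 − 310/9 = 0  ⇒  r_C3 = 5/3 (r>0 drops 1)
2. [ext C3·C4]  r_C3² + (14/3)r_C3 − 95/9 = 0  ⇒  r_C3 = 5/3 (r>0 drops 1)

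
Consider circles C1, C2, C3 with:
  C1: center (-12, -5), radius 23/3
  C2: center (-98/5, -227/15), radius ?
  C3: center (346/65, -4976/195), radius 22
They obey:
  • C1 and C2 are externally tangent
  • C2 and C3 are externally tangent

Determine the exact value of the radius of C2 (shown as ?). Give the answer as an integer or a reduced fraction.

1. [ext C1·C2]  r_C2² + (46/3)r_C2 − 305/3 = 0  ⇒  r_C2 = 5 (r>0 drops 1)
2. [ext C2·C3]  r_C2² + 44r_C2 − 245 = 0  ⇒  r_C2 = 5 (r>0 drops 1)

5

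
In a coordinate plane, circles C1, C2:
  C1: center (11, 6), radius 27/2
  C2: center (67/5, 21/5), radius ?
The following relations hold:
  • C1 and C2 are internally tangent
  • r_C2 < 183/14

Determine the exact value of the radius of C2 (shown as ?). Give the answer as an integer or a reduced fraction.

21/2

1. [int C1,C2]  r_C2² − 27r_C2 + 693/4 = 0  ⇒  r_C2 = 21/2 or 33/2
2. given r_C2 < 183/14: keep 21/2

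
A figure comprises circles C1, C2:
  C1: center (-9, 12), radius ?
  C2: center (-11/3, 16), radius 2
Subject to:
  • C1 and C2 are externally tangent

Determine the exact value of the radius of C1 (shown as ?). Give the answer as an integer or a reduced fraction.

1. [ext C1·C2]  r_C1² + 4r_C1 − 364/9 = 0  ⇒  r_C1 = 14/3 (r>0 drops 1)

14/3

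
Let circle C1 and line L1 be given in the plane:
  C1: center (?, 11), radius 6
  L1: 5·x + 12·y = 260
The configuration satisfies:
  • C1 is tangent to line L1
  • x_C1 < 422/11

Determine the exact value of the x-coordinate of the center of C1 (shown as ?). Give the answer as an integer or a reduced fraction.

10

1. [C1‖L1]  x_C1² − (256/5)x_C1 + 412 = 0  ⇒  x_C1 = 10 or 206/5
2. given x_C1 < 422/11: keep 10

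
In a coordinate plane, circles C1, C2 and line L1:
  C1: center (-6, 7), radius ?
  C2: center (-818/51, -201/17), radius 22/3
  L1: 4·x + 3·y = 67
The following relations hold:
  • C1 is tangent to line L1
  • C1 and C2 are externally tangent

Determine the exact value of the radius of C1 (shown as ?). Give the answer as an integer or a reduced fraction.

14

1. [C1‖L1]  r_C1² − 196 = 0  ⇒  r_C1 = 14 (r>0 drops 1)
2. [ext C1·C2]  r_C1² + (44/3)r_C1 − 1204/3 = 0  ⇒  r_C1 = 14 (r>0 drops 1)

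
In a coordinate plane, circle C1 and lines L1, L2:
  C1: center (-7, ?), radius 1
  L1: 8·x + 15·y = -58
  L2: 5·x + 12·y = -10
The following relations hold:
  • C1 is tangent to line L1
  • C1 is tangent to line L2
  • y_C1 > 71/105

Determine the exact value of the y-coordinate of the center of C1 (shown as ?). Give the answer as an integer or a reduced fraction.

1

1. [C1‖L1]  y_C1² + (4/15)y_C1 − 19/15 = 0  ⇒  y_C1 = -19/15 or 1
2. [C1‖L2]  y_C1² − (25/6)y_C1 + 19/6 = 0  ⇒  y_C1 = 1 or 19/6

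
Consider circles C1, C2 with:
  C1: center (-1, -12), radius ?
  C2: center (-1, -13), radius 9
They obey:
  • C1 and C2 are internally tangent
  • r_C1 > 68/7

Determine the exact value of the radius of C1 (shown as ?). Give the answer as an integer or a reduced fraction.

10

1. [int C1,C2]  r_C1² − 18r_C1 + 80 = 0  ⇒  r_C1 = 8 or 10
2. given r_C1 > 68/7: keep 10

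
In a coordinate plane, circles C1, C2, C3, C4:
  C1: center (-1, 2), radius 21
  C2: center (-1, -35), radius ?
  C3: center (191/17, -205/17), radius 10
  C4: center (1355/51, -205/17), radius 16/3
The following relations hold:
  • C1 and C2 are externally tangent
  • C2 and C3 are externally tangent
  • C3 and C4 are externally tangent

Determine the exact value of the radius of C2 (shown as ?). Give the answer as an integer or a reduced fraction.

16

1. [ext C1·C2]  r_C2² + 42r_C2 − 928 = 0  ⇒  r_C2 = 16 (r>0 drops 1)
2. [ext C2·C3]  r_C2² + 20r_C2 − 576 = 0  ⇒  r_C2 = 16 (r>0 drops 1)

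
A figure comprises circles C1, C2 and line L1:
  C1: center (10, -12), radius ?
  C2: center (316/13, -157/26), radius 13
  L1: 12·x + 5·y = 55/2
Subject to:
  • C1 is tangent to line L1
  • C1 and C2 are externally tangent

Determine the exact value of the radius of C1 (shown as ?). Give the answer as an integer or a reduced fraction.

1. [C1‖L1]  r_C1² − 25/4 = 0  ⇒  r_C1 = 5/2 (r>0 drops 1)
2. [ext C1·C2]  r_C1² + 26r_C1 − 285/4 = 0  ⇒  r_C1 = 5/2 (r>0 drops 1)

5/2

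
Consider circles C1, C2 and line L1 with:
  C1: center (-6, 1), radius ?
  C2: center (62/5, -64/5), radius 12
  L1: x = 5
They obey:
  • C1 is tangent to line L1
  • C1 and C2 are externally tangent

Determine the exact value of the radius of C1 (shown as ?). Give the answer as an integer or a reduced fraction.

1. [C1‖L1]  r_C1² − 121 = 0  ⇒  r_C1 = 11 (r>0 drops 1)
2. [ext C1·C2]  r_C1² + 24r_C1 − 385 = 0  ⇒  r_C1 = 11 (r>0 drops 1)

11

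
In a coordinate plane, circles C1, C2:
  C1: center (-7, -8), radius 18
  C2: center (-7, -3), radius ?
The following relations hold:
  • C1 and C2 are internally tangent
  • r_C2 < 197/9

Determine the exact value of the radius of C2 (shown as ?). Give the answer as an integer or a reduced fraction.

1. [int C1,C2]  r_C2² − 36r_C2 + 299 = 0  ⇒  r_C2 = 13 or 23
2. given r_C2 < 197/9: keep 13

13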